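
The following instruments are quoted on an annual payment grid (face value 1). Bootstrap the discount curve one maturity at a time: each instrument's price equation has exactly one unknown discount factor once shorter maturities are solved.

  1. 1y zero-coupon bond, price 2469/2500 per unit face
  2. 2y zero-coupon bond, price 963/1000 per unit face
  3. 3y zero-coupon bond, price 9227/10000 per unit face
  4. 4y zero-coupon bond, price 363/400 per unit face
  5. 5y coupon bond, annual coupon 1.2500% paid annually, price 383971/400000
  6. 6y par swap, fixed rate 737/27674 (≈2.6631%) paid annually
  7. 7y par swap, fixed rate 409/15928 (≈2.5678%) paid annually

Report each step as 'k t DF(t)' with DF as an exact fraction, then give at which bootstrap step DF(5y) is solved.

step 1 [1y] zero: DF = P = 2469/2500 ≈ 0.987600
step 2 [2y] zero: DF = P = 963/1000 ≈ 0.963000
step 3 [3y] zero: DF = P = 9227/10000 ≈ 0.922700
step 4 [4y] zero: DF = P = 363/400 ≈ 0.907500
step 5 [5y] bond c/1=1/80: DF=(383971/400000 − 1/80·(0.987600+0.963000+0.922700+0.907500))/(1+1/80) = 4507/5000 ≈ 0.901400
step 6 [6y] swap r/1=737/27674: DF=(1 − 737/27674·(0.987600+0.963000+0.922700+0.907500+0.901400))/(1+737/27674) = 4263/5000 ≈ 0.852600
step 7 [7y] swap r/1=409/15928: DF=(1 − 409/15928·(0.987600+0.963000+0.922700+0.907500+0.901400+0.852600))/(1+409/15928) = 2091/2500 ≈ 0.836400

1 1 2469/2500
2 2 963/1000
3 3 9227/10000
4 4 363/400
5 5 4507/5000
6 6 4263/5000
7 7 2091/2500
DF(5y) is solved at step 5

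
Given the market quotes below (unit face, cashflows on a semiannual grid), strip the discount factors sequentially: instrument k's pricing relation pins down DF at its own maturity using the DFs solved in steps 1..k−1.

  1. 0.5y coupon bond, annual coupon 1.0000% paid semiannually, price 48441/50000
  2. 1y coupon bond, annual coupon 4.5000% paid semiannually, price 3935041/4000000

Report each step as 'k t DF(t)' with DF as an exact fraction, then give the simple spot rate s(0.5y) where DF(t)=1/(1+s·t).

step 1 [0.5y] bond c/2=1/200: DF=(48441/50000 − 1/200·(0))/(1+1/200) = 241/250 ≈ 0.964000
step 2 [1y] bond c/2=9/400: DF=(3935041/4000000 − 9/400·(0.964000))/(1+9/400) = 9409/10000 ≈ 0.940900

1 1/2 241/250
2 1 9409/10000
s(0.5y) = (1/(241/250) − 1)/(1/2) = 18/241 ≈ 7.4689%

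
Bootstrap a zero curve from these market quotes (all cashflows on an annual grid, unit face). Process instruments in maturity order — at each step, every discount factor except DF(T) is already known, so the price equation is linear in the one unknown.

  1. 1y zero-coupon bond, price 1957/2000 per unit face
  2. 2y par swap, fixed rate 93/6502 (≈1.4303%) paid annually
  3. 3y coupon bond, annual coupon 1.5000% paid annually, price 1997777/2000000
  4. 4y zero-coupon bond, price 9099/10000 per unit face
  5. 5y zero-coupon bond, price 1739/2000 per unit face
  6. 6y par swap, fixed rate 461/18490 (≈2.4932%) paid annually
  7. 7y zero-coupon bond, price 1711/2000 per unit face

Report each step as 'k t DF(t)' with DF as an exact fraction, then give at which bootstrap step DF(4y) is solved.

1 1 1957/2000
2 2 9721/10000
3 3 9553/10000
4 4 9099/10000
5 5 1739/2000
6 6 8617/10000
7 7 1711/2000
DF(4y) is solved at step 4

step 1 [1y] zero: DF = P = 1957/2000 ≈ 0.978500
step 2 [2y] swap r/1=93/6502: DF=(1 − 93/6502·(0.978500))/(1+93/6502) = 9721/10000 ≈ 0.972100
step 3 [3y] bond c/1=3/200: DF=(1997777/2000000 − 3/200·(0.978500+0.972100))/(1+3/200) = 9553/10000 ≈ 0.955300
step 4 [4y] zero: DF = P = 9099/10000 ≈ 0.909900
step 5 [5y] zero: DF = P = 1739/2000 ≈ 0.869500
step 6 [6y] swap r/1=461/18490: DF=(1 − 461/18490·(0.978500+0.972100+0.955300+0.909900+0.869500))/(1+461/18490) = 8617/10000 ≈ 0.861700
step 7 [7y] zero: DF = P = 1711/2000 ≈ 0.855500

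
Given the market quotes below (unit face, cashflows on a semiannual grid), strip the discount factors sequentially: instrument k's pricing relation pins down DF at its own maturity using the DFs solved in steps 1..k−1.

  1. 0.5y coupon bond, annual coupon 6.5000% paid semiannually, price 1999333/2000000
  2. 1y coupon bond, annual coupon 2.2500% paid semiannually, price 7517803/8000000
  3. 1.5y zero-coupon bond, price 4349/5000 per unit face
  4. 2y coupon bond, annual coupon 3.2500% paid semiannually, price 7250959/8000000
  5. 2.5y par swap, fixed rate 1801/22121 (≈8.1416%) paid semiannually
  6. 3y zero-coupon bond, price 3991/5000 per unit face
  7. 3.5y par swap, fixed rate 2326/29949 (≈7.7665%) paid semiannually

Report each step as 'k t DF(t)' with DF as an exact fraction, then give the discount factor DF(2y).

1 1/2 4841/5000
2 1 1837/2000
3 3/2 4349/5000
4 2 4239/5000
5 5/2 8199/10000
6 3 3991/5000
7 7/2 3837/5000
DF(2y) = 4239/5000 ≈ 0.847800

step 1 [0.5y] bond c/2=13/400: DF=(1999333/2000000 − 13/400·(0))/(1+13/400) = 4841/5000 ≈ 0.968200
step 2 [1y] bond c/2=9/800: DF=(7517803/8000000 − 9/800·(0.968200))/(1+9/800) = 1837/2000 ≈ 0.918500
step 3 [1.5y] zero: DF = P = 4349/5000 ≈ 0.869800
step 4 [2y] bond c/2=13/800: DF=(7250959/8000000 − 13/800·(0.968200+0.918500+0.869800))/(1+13/800) = 4239/5000 ≈ 0.847800
step 5 [2.5y] swap r/2=1801/44242: DF=(1 − 1801/44242·(0.968200+0.918500+0.869800+0.847800))/(1+1801/44242) = 8199/10000 ≈ 0.819900
step 6 [3y] zero: DF = P = 3991/5000 ≈ 0.798200
step 7 [3.5y] swap r/2=1163/29949: DF=(1 − 1163/29949·(0.968200+0.918500+0.869800+0.847800+0.819900+0.798200))/(1+1163/29949) = 3837/5000 ≈ 0.767400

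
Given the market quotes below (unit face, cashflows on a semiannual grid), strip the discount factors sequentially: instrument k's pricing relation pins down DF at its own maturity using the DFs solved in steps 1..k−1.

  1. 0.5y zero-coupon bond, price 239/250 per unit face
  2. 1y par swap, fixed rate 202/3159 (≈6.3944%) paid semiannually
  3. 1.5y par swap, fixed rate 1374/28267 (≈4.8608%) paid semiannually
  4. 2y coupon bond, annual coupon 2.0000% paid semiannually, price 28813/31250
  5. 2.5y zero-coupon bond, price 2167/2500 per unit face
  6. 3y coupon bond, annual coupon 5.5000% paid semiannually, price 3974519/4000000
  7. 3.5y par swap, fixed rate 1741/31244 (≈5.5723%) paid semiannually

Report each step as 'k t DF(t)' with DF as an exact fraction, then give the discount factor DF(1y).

1 1/2 239/250
2 1 4697/5000
3 3/2 9313/10000
4 2 8849/10000
5 5/2 2167/2500
6 3 1689/2000
7 7/2 8259/10000
DF(1y) = 4697/5000 ≈ 0.939400

step 1 [0.5y] zero: DF = P = 239/250 ≈ 0.956000
step 2 [1y] swap r/2=101/3159: DF=(1 − 101/3159·(0.956000))/(1+101/3159) = 4697/5000 ≈ 0.939400
step 3 [1.5y] swap r/2=687/28267: DF=(1 − 687/28267·(0.956000+0.939400))/(1+687/28267) = 9313/10000 ≈ 0.931300
step 4 [2y] bond c/2=1/100: DF=(28813/31250 − 1/100·(0.956000+0.939400+0.931300))/(1+1/100) = 8849/10000 ≈ 0.884900
step 5 [2.5y] zero: DF = P = 2167/2500 ≈ 0.866800
step 6 [3y] bond c/2=11/400: DF=(3974519/4000000 − 11/400·(0.956000+0.939400+0.931300+0.884900+0.866800))/(1+11/400) = 1689/2000 ≈ 0.844500
step 7 [3.5y] swap r/2=1741/62488: DF=(1 − 1741/62488·(0.956000+0.939400+0.931300+0.884900+0.866800+0.844500))/(1+1741/62488) = 8259/10000 ≈ 0.825900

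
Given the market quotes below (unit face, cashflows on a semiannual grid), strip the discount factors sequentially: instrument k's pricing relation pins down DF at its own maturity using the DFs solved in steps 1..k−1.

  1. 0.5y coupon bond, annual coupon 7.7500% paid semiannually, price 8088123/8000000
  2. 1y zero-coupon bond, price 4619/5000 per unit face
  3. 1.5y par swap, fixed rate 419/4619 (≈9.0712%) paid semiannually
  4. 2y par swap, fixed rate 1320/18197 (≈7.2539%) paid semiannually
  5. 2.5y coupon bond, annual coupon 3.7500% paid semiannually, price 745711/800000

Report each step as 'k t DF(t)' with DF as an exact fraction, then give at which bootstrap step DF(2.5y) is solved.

1 1/2 9733/10000
2 1 4619/5000
3 3/2 8743/10000
4 2 217/250
5 5/2 106/125
DF(2.5y) is solved at step 5

step 1 [0.5y] bond c/2=31/800: DF=(8088123/8000000 − 31/800·(0))/(1+31/800) = 9733/10000 ≈ 0.973300
step 2 [1y] zero: DF = P = 4619/5000 ≈ 0.923800
step 3 [1.5y] swap r/2=419/9238: DF=(1 − 419/9238·(0.973300+0.923800))/(1+419/9238) = 8743/10000 ≈ 0.874300
step 4 [2y] swap r/2=660/18197: DF=(1 − 660/18197·(0.973300+0.923800+0.874300))/(1+660/18197) = 217/250 ≈ 0.868000
step 5 [2.5y] bond c/2=3/160: DF=(745711/800000 − 3/160·(0.973300+0.923800+0.874300+0.868000))/(1+3/160) = 106/125 ≈ 0.848000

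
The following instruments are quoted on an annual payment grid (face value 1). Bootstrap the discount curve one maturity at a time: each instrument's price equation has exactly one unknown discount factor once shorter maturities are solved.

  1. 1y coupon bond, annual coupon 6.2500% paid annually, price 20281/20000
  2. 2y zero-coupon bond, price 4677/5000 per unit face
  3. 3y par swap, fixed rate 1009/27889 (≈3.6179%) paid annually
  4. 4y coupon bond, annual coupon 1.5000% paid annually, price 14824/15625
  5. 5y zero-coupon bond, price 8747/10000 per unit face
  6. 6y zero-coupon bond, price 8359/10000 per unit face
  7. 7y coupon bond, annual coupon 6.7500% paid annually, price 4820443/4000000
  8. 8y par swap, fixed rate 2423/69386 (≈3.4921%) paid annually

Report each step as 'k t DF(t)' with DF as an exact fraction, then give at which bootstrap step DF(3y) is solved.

1 1 1193/1250
2 2 4677/5000
3 3 8991/10000
4 4 1787/2000
5 5 8747/10000
6 6 8359/10000
7 7 7879/10000
8 8 7577/10000
DF(3y) is solved at step 3

step 1 [1y] bond c/1=1/16: DF=(20281/20000 − 1/16·(0))/(1+1/16) = 1193/1250 ≈ 0.954400
step 2 [2y] zero: DF = P = 4677/5000 ≈ 0.935400
step 3 [3y] swap r/1=1009/27889: DF=(1 − 1009/27889·(0.954400+0.935400))/(1+1009/27889) = 8991/10000 ≈ 0.899100
step 4 [4y] bond c/1=3/200: DF=(14824/15625 − 3/200·(0.954400+0.935400+0.899100))/(1+3/200) = 1787/2000 ≈ 0.893500
step 5 [5y] zero: DF = P = 8747/10000 ≈ 0.874700
step 6 [6y] zero: DF = P = 8359/10000 ≈ 0.835900
step 7 [7y] bond c/1=27/400: DF=(4820443/4000000 − 27/400·(0.954400+0.935400+0.899100+0.893500+0.874700+0.835900))/(1+27/400) = 7879/10000 ≈ 0.787900
step 8 [8y] swap r/1=2423/69386: DF=(1 − 2423/69386·(0.954400+0.935400+0.899100+0.893500+0.874700+0.835900+0.787900))/(1+2423/69386) = 7577/10000 ≈ 0.757700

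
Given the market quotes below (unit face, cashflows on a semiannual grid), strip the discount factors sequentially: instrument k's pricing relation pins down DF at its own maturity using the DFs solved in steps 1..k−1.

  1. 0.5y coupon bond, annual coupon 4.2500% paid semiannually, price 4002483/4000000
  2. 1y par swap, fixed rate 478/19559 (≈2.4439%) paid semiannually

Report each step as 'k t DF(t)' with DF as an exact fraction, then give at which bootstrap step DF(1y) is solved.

1 1/2 4899/5000
2 1 9761/10000
DF(1y) is solved at step 2

step 1 [0.5y] bond c/2=17/800: DF=(4002483/4000000 − 17/800·(0))/(1+17/800) = 4899/5000 ≈ 0.979800
step 2 [1y] swap r/2=239/19559: DF=(1 − 239/19559·(0.979800))/(1+239/19559) = 9761/10000 ≈ 0.976100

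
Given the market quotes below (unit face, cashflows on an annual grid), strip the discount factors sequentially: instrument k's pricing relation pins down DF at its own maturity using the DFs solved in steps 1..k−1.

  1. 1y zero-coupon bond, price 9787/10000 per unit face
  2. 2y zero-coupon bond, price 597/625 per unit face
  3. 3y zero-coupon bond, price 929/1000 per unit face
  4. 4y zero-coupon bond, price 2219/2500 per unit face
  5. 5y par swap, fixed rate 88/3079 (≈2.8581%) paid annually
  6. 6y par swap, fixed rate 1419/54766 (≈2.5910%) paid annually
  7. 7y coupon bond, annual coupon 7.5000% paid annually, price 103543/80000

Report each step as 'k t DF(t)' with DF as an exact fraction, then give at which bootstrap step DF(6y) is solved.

step 1 [1y] zero: DF = P = 9787/10000 ≈ 0.978700
step 2 [2y] zero: DF = P = 597/625 ≈ 0.955200
step 3 [3y] zero: DF = P = 929/1000 ≈ 0.929000
step 4 [4y] zero: DF = P = 2219/2500 ≈ 0.887600
step 5 [5y] swap r/1=88/3079: DF=(1 − 88/3079·(0.978700+0.955200+0.929000+0.887600))/(1+88/3079) = 217/250 ≈ 0.868000
step 6 [6y] swap r/1=1419/54766: DF=(1 − 1419/54766·(0.978700+0.955200+0.929000+0.887600+0.868000))/(1+1419/54766) = 8581/10000 ≈ 0.858100
step 7 [7y] bond c/1=3/40: DF=(103543/80000 − 3/40·(0.978700+0.955200+0.929000+0.887600+0.868000+0.858100))/(1+3/40) = 8219/10000 ≈ 0.821900

1 1 9787/10000
2 2 597/625
3 3 929/1000
4 4 2219/2500
5 5 217/250
6 6 8581/10000
7 7 8219/10000
DF(6y) is solved at step 6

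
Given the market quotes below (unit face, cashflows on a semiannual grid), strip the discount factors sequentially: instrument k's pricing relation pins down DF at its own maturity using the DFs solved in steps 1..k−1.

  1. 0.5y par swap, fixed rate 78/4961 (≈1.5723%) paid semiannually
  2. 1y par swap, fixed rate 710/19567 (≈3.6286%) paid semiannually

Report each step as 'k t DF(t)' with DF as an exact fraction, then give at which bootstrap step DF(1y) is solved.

1 1/2 4961/5000
2 1 1929/2000
DF(1y) is solved at step 2

step 1 [0.5y] swap r/2=39/4961: DF=(1 − 39/4961·(0))/(1+39/4961) = 4961/5000 ≈ 0.992200
step 2 [1y] swap r/2=355/19567: DF=(1 − 355/19567·(0.992200))/(1+355/19567) = 1929/2000 ≈ 0.964500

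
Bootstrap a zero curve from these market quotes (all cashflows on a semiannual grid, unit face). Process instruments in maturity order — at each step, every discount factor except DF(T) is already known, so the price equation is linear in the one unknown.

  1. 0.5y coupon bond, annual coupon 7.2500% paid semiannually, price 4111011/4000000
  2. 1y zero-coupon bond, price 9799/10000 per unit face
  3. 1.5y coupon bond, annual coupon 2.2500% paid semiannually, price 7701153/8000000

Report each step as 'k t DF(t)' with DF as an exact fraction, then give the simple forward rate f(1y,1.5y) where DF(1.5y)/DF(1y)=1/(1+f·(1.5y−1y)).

step 1 [0.5y] bond c/2=29/800: DF=(4111011/4000000 − 29/800·(0))/(1+29/800) = 4959/5000 ≈ 0.991800
step 2 [1y] zero: DF = P = 9799/10000 ≈ 0.979900
step 3 [1.5y] bond c/2=9/800: DF=(7701153/8000000 − 9/800·(0.991800+0.979900))/(1+9/800) = 93/100 ≈ 0.930000

1 1/2 4959/5000
2 1 9799/10000
3 3/2 93/100
f(1y,1.5y) = ((9799/10000)/(93/100) − 1)/(1/2) = 499/4650 ≈ 10.7312%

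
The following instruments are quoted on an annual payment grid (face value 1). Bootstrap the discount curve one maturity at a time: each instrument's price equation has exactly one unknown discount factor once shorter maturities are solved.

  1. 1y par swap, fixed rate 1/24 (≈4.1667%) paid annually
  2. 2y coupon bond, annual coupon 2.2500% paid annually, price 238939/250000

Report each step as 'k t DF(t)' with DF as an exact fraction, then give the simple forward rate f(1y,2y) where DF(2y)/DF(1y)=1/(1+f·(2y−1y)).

step 1 [1y] swap r/1=1/24: DF=(1 − 1/24·(0))/(1+1/24) = 24/25 ≈ 0.960000
step 2 [2y] bond c/1=9/400: DF=(238939/250000 − 9/400·(0.960000))/(1+9/400) = 571/625 ≈ 0.913600

1 1 24/25
2 2 571/625
f(1y,2y) = ((24/25)/(571/625) − 1)/(1) = 29/571 ≈ 5.0788%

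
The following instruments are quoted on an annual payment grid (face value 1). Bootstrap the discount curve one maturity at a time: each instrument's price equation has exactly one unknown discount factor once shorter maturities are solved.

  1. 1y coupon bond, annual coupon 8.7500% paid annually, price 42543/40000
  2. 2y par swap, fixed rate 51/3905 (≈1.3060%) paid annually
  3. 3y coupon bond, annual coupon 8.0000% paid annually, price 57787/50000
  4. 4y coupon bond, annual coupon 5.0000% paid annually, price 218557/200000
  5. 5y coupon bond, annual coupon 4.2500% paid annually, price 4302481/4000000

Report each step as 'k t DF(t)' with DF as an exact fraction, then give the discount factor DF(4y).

1 1 489/500
2 2 1949/2000
3 3 1851/2000
4 4 9037/10000
5 5 1097/1250
DF(4y) = 9037/10000 ≈ 0.903700

step 1 [1y] bond c/1=7/80: DF=(42543/40000 − 7/80·(0))/(1+7/80) = 489/500 ≈ 0.978000
step 2 [2y] swap r/1=51/3905: DF=(1 − 51/3905·(0.978000))/(1+51/3905) = 1949/2000 ≈ 0.974500
step 3 [3y] bond c/1=2/25: DF=(57787/50000 − 2/25·(0.978000+0.974500))/(1+2/25) = 1851/2000 ≈ 0.925500
step 4 [4y] bond c/1=1/20: DF=(218557/200000 − 1/20·(0.978000+0.974500+0.925500))/(1+1/20) = 9037/10000 ≈ 0.903700
step 5 [5y] bond c/1=17/400: DF=(4302481/4000000 − 17/400·(0.978000+0.974500+0.925500+0.903700))/(1+17/400) = 1097/1250 ≈ 0.877600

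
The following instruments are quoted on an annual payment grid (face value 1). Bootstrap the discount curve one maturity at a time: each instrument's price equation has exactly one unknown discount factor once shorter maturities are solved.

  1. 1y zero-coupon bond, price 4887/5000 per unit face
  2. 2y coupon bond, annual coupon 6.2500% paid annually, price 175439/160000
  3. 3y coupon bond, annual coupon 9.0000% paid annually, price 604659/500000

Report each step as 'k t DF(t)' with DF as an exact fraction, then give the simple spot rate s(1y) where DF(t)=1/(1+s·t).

1 1 4887/5000
2 2 1949/2000
3 3 9483/10000
s(1y) = (1/(4887/5000) − 1)/(1) = 113/4887 ≈ 2.3123%

step 1 [1y] zero: DF = P = 4887/5000 ≈ 0.977400
step 2 [2y] bond c/1=1/16: DF=(175439/160000 − 1/16·(0.977400))/(1+1/16) = 1949/2000 ≈ 0.974500
step 3 [3y] bond c/1=9/100: DF=(604659/500000 − 9/100·(0.977400+0.974500))/(1+9/100) = 9483/10000 ≈ 0.948300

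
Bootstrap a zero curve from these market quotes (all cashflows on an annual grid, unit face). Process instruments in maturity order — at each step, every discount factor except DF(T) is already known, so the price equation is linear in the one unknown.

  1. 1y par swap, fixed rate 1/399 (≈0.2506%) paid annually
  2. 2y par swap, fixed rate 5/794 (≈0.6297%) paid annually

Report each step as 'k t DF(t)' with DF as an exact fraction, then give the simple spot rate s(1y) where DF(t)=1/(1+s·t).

step 1 [1y] swap r/1=1/399: DF=(1 − 1/399·(0))/(1+1/399) = 399/400 ≈ 0.997500
step 2 [2y] swap r/1=5/794: DF=(1 − 5/794·(0.997500))/(1+5/794) = 79/80 ≈ 0.987500

1 1 399/400
2 2 79/80
s(1y) = (1/(399/400) − 1)/(1) = 1/399 ≈ 0.2506%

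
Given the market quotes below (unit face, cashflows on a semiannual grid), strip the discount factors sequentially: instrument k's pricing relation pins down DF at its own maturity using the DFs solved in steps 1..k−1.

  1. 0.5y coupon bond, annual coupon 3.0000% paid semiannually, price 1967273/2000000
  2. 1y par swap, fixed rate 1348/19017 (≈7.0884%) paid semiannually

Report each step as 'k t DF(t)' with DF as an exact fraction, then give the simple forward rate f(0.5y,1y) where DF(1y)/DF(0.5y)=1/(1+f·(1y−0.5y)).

step 1 [0.5y] bond c/2=3/200: DF=(1967273/2000000 − 3/200·(0))/(1+3/200) = 9691/10000 ≈ 0.969100
step 2 [1y] swap r/2=674/19017: DF=(1 − 674/19017·(0.969100))/(1+674/19017) = 4663/5000 ≈ 0.932600

1 1/2 9691/10000
2 1 4663/5000
f(0.5y,1y) = ((9691/10000)/(4663/5000) − 1)/(1/2) = 365/4663 ≈ 7.8276%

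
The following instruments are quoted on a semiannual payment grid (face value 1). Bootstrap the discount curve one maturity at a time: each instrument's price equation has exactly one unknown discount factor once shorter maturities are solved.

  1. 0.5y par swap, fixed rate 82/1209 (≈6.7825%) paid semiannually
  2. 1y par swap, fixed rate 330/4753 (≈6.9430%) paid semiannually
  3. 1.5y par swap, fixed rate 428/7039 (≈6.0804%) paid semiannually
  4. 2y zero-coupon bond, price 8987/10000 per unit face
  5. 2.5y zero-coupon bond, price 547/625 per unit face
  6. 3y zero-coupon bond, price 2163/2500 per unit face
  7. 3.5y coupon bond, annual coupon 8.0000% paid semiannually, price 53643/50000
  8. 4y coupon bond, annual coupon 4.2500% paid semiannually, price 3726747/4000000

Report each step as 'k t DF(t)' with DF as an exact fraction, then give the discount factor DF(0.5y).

step 1 [0.5y] swap r/2=41/1209: DF=(1 − 41/1209·(0))/(1+41/1209) = 1209/1250 ≈ 0.967200
step 2 [1y] swap r/2=165/4753: DF=(1 − 165/4753·(0.967200))/(1+165/4753) = 467/500 ≈ 0.934000
step 3 [1.5y] swap r/2=214/7039: DF=(1 − 214/7039·(0.967200+0.934000))/(1+214/7039) = 1143/1250 ≈ 0.914400
step 4 [2y] zero: DF = P = 8987/10000 ≈ 0.898700
step 5 [2.5y] zero: DF = P = 547/625 ≈ 0.875200
step 6 [3y] zero: DF = P = 2163/2500 ≈ 0.865200
step 7 [3.5y] bond c/2=1/25: DF=(53643/50000 − 1/25·(0.967200+0.934000+0.914400+0.898700+0.875200+0.865200))/(1+1/25) = 4109/5000 ≈ 0.821800
step 8 [4y] bond c/2=17/800: DF=(3726747/4000000 − 17/800·(0.967200+0.934000+0.914400+0.898700+0.875200+0.865200+0.821800))/(1+17/800) = 7817/10000 ≈ 0.781700

1 1/2 1209/1250
2 1 467/500
3 3/2 1143/1250
4 2 8987/10000
5 5/2 547/625
6 3 2163/2500
7 7/2 4109/5000
8 4 7817/10000
DF(0.5y) = 1209/1250 ≈ 0.967200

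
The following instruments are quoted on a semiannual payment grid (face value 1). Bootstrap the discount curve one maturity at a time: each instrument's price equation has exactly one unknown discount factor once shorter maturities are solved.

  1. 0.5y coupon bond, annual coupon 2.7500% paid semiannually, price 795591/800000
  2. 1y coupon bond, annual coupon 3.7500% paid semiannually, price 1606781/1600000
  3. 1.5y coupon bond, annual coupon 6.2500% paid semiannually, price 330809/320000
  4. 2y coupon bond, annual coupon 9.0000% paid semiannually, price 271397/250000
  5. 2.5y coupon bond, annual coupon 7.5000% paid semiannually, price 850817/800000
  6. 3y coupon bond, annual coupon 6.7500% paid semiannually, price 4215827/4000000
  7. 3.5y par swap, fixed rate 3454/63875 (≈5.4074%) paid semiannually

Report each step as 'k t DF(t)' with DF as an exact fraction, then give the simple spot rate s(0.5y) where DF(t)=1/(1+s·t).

step 1 [0.5y] bond c/2=11/800: DF=(795591/800000 − 11/800·(0))/(1+11/800) = 981/1000 ≈ 0.981000
step 2 [1y] bond c/2=3/160: DF=(1606781/1600000 − 3/160·(0.981000))/(1+3/160) = 9677/10000 ≈ 0.967700
step 3 [1.5y] bond c/2=1/32: DF=(330809/320000 − 1/32·(0.981000+0.967700))/(1+1/32) = 4717/5000 ≈ 0.943400
step 4 [2y] bond c/2=9/200: DF=(271397/250000 − 9/200·(0.981000+0.967700+0.943400))/(1+9/200) = 9143/10000 ≈ 0.914300
step 5 [2.5y] bond c/2=3/80: DF=(850817/800000 − 3/80·(0.981000+0.967700+0.943400+0.914300))/(1+3/80) = 71/80 ≈ 0.887500
step 6 [3y] bond c/2=27/800: DF=(4215827/4000000 − 27/800·(0.981000+0.967700+0.943400+0.914300+0.887500))/(1+27/800) = 8663/10000 ≈ 0.866300
step 7 [3.5y] swap r/2=1727/63875: DF=(1 − 1727/63875·(0.981000+0.967700+0.943400+0.914300+0.887500+0.866300))/(1+1727/63875) = 8273/10000 ≈ 0.827300

1 1/2 981/1000
2 1 9677/10000
3 3/2 4717/5000
4 2 9143/10000
5 5/2 71/80
6 3 8663/10000
7 7/2 8273/10000
s(0.5y) = (1/(981/1000) − 1)/(1/2) = 38/981 ≈ 3.8736%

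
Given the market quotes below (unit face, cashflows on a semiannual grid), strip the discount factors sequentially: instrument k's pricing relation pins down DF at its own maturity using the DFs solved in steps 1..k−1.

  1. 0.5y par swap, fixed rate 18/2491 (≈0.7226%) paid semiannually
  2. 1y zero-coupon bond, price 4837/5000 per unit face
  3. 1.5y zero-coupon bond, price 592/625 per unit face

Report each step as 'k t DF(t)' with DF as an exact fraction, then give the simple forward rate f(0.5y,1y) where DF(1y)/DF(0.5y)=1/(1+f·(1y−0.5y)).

step 1 [0.5y] swap r/2=9/2491: DF=(1 − 9/2491·(0))/(1+9/2491) = 2491/2500 ≈ 0.996400
step 2 [1y] zero: DF = P = 4837/5000 ≈ 0.967400
step 3 [1.5y] zero: DF = P = 592/625 ≈ 0.947200

1 1/2 2491/2500
2 1 4837/5000
3 3/2 592/625
f(0.5y,1y) = ((2491/2500)/(4837/5000) − 1)/(1/2) = 290/4837 ≈ 5.9955%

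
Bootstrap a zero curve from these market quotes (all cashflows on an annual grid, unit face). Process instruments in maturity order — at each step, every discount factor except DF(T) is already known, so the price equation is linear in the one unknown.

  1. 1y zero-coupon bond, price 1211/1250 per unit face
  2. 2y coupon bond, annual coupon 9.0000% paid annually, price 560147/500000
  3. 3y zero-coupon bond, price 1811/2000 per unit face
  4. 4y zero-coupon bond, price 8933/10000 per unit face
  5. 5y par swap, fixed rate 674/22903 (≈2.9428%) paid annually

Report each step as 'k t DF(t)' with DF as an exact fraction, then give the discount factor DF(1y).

1 1 1211/1250
2 2 4739/5000
3 3 1811/2000
4 4 8933/10000
5 5 2163/2500
DF(1y) = 1211/1250 ≈ 0.968800

step 1 [1y] zero: DF = P = 1211/1250 ≈ 0.968800
step 2 [2y] bond c/1=9/100: DF=(560147/500000 − 9/100·(0.968800))/(1+9/100) = 4739/5000 ≈ 0.947800
step 3 [3y] zero: DF = P = 1811/2000 ≈ 0.905500
step 4 [4y] zero: DF = P = 8933/10000 ≈ 0.893300
step 5 [5y] swap r/1=674/22903: DF=(1 − 674/22903·(0.968800+0.947800+0.905500+0.893300))/(1+674/22903) = 2163/2500 ≈ 0.865200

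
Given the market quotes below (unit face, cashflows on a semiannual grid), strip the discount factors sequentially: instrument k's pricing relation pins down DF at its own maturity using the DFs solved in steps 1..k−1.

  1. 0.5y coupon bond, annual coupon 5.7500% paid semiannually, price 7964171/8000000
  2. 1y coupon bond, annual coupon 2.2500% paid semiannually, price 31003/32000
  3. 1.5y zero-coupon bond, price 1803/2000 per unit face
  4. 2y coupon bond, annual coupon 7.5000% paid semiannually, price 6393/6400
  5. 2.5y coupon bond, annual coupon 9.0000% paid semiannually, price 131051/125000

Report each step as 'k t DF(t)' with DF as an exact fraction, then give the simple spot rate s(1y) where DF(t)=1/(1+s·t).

1 1/2 9677/10000
2 1 9473/10000
3 3/2 1803/2000
4 2 861/1000
5 5/2 8449/10000
s(1y) = (1/(9473/10000) − 1)/(1) = 527/9473 ≈ 5.5632%

step 1 [0.5y] bond c/2=23/800: DF=(7964171/8000000 − 23/800·(0))/(1+23/800) = 9677/10000 ≈ 0.967700
step 2 [1y] bond c/2=9/800: DF=(31003/32000 − 9/800·(0.967700))/(1+9/800) = 9473/10000 ≈ 0.947300
step 3 [1.5y] zero: DF = P = 1803/2000 ≈ 0.901500
step 4 [2y] bond c/2=3/80: DF=(6393/6400 − 3/80·(0.967700+0.947300+0.901500))/(1+3/80) = 861/1000 ≈ 0.861000
step 5 [2.5y] bond c/2=9/200: DF=(131051/125000 − 9/200·(0.967700+0.947300+0.901500+0.861000))/(1+9/200) = 8449/10000 ≈ 0.844900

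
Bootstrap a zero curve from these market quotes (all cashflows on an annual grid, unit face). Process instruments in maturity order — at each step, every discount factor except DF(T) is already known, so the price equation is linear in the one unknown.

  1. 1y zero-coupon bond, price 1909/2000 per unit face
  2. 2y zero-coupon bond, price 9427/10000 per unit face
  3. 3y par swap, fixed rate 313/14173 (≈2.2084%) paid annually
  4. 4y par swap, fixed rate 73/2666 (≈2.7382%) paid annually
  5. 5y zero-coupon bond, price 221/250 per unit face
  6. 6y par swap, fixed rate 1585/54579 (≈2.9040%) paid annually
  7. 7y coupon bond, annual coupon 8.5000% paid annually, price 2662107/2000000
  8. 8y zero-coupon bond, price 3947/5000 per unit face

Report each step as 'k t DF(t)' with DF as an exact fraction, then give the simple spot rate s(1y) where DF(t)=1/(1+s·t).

step 1 [1y] zero: DF = P = 1909/2000 ≈ 0.954500
step 2 [2y] zero: DF = P = 9427/10000 ≈ 0.942700
step 3 [3y] swap r/1=313/14173: DF=(1 − 313/14173·(0.954500+0.942700))/(1+313/14173) = 4687/5000 ≈ 0.937400
step 4 [4y] swap r/1=73/2666: DF=(1 − 73/2666·(0.954500+0.942700+0.937400))/(1+73/2666) = 4489/5000 ≈ 0.897800
step 5 [5y] zero: DF = P = 221/250 ≈ 0.884000
step 6 [6y] swap r/1=1585/54579: DF=(1 − 1585/54579·(0.954500+0.942700+0.937400+0.897800+0.884000))/(1+1585/54579) = 1683/2000 ≈ 0.841500
step 7 [7y] bond c/1=17/200: DF=(2662107/2000000 − 17/200·(0.954500+0.942700+0.937400+0.897800+0.884000+0.841500))/(1+17/200) = 999/1250 ≈ 0.799200
step 8 [8y] zero: DF = P = 3947/5000 ≈ 0.789400

1 1 1909/2000
2 2 9427/10000
3 3 4687/5000
4 4 4489/5000
5 5 221/250
6 6 1683/2000
7 7 999/1250
8 8 3947/5000
s(1y) = (1/(1909/2000) − 1)/(1) = 91/1909 ≈ 4.7669%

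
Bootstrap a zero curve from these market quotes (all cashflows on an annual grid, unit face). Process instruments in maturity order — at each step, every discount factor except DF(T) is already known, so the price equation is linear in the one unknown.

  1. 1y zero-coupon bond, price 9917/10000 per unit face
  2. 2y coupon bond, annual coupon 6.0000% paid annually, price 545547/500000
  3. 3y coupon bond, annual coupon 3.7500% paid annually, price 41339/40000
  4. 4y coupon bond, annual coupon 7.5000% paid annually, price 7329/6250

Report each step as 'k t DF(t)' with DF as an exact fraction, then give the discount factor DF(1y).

step 1 [1y] zero: DF = P = 9917/10000 ≈ 0.991700
step 2 [2y] bond c/1=3/50: DF=(545547/500000 − 3/50·(0.991700))/(1+3/50) = 2433/2500 ≈ 0.973200
step 3 [3y] bond c/1=3/80: DF=(41339/40000 − 3/80·(0.991700+0.973200))/(1+3/80) = 9251/10000 ≈ 0.925100
step 4 [4y] bond c/1=3/40: DF=(7329/6250 − 3/40·(0.991700+0.973200+0.925100))/(1+3/40) = 2223/2500 ≈ 0.889200

1 1 9917/10000
2 2 2433/2500
3 3 9251/10000
4 4 2223/2500
DF(1y) = 9917/10000 ≈ 0.991700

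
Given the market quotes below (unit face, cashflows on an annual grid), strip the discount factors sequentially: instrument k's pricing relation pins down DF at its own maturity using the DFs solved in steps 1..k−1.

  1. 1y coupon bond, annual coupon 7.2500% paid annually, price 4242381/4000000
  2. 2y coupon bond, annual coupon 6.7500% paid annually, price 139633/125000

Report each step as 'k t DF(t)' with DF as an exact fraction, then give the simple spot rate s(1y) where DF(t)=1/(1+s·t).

step 1 [1y] bond c/1=29/400: DF=(4242381/4000000 − 29/400·(0))/(1+29/400) = 9889/10000 ≈ 0.988900
step 2 [2y] bond c/1=27/400: DF=(139633/125000 − 27/400·(0.988900))/(1+27/400) = 9839/10000 ≈ 0.983900

1 1 9889/10000
2 2 9839/10000
s(1y) = (1/(9889/10000) − 1)/(1) = 111/9889 ≈ 1.1225%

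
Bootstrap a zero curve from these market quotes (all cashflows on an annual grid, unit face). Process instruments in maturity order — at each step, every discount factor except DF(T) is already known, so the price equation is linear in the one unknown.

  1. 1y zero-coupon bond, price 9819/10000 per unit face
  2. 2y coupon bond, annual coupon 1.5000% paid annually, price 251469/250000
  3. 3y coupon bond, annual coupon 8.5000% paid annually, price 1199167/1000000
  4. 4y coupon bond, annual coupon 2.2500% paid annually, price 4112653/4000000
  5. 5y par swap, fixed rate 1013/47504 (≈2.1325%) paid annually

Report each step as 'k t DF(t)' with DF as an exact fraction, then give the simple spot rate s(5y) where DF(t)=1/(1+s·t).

1 1 9819/10000
2 2 1953/2000
3 3 4759/5000
4 4 1883/2000
5 5 8987/10000
s(5y) = (1/(8987/10000) − 1)/(5) = 1013/44935 ≈ 2.2544%

step 1 [1y] zero: DF = P = 9819/10000 ≈ 0.981900
step 2 [2y] bond c/1=3/200: DF=(251469/250000 − 3/200·(0.981900))/(1+3/200) = 1953/2000 ≈ 0.976500
step 3 [3y] bond c/1=17/200: DF=(1199167/1000000 − 17/200·(0.981900+0.976500))/(1+17/200) = 4759/5000 ≈ 0.951800
step 4 [4y] bond c/1=9/400: DF=(4112653/4000000 − 9/400·(0.981900+0.976500+0.951800))/(1+9/400) = 1883/2000 ≈ 0.941500
step 5 [5y] swap r/1=1013/47504: DF=(1 − 1013/47504·(0.981900+0.976500+0.951800+0.941500))/(1+1013/47504) = 8987/10000 ≈ 0.898700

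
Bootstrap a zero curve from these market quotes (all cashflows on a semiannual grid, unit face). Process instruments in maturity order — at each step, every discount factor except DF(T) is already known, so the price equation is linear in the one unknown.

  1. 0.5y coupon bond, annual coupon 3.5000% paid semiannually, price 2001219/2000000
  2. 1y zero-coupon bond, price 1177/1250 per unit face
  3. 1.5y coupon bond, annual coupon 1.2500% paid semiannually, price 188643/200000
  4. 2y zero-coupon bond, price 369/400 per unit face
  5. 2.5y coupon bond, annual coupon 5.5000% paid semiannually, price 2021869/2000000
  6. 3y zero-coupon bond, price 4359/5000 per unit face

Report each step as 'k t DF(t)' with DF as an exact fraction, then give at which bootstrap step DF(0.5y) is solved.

1 1/2 4917/5000
2 1 1177/1250
3 3/2 4627/5000
4 2 369/400
5 5/2 8829/10000
6 3 4359/5000
DF(0.5y) is solved at step 1

step 1 [0.5y] bond c/2=7/400: DF=(2001219/2000000 − 7/400·(0))/(1+7/400) = 4917/5000 ≈ 0.983400
step 2 [1y] zero: DF = P = 1177/1250 ≈ 0.941600
step 3 [1.5y] bond c/2=1/160: DF=(188643/200000 − 1/160·(0.983400+0.941600))/(1+1/160) = 4627/5000 ≈ 0.925400
step 4 [2y] zero: DF = P = 369/400 ≈ 0.922500
step 5 [2.5y] bond c/2=11/400: DF=(2021869/2000000 − 11/400·(0.983400+0.941600+0.925400+0.922500))/(1+11/400) = 8829/10000 ≈ 0.882900
step 6 [3y] zero: DF = P = 4359/5000 ≈ 0.871800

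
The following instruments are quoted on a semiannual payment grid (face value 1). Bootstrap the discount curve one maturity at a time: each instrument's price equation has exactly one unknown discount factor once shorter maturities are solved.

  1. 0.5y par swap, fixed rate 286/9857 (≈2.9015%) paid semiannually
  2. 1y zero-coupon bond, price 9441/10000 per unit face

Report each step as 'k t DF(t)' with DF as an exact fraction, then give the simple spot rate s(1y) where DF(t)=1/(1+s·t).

step 1 [0.5y] swap r/2=143/9857: DF=(1 − 143/9857·(0))/(1+143/9857) = 9857/10000 ≈ 0.985700
step 2 [1y] zero: DF = P = 9441/10000 ≈ 0.944100

1 1/2 9857/10000
2 1 9441/10000
s(1y) = (1/(9441/10000) − 1)/(1) = 559/9441 ≈ 5.9210%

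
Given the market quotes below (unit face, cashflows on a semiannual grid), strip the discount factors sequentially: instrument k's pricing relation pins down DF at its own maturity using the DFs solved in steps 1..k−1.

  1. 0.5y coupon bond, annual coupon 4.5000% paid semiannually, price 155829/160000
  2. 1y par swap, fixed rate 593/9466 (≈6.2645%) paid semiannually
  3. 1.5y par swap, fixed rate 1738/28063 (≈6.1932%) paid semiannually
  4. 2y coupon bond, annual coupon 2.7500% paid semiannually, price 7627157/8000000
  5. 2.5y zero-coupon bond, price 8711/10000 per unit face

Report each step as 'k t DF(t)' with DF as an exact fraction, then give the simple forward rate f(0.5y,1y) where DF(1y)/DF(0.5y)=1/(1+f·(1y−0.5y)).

1 1/2 381/400
2 1 9407/10000
3 3/2 9131/10000
4 2 564/625
5 5/2 8711/10000
f(0.5y,1y) = ((381/400)/(9407/10000) − 1)/(1/2) = 236/9407 ≈ 2.5088%

step 1 [0.5y] bond c/2=9/400: DF=(155829/160000 − 9/400·(0))/(1+9/400) = 381/400 ≈ 0.952500
step 2 [1y] swap r/2=593/18932: DF=(1 − 593/18932·(0.952500))/(1+593/18932) = 9407/10000 ≈ 0.940700
step 3 [1.5y] swap r/2=869/28063: DF=(1 − 869/28063·(0.952500+0.940700))/(1+869/28063) = 9131/10000 ≈ 0.913100
step 4 [2y] bond c/2=11/800: DF=(7627157/8000000 − 11/800·(0.952500+0.940700+0.913100))/(1+11/800) = 564/625 ≈ 0.902400
step 5 [2.5y] zero: DF = P = 8711/10000 ≈ 0.871100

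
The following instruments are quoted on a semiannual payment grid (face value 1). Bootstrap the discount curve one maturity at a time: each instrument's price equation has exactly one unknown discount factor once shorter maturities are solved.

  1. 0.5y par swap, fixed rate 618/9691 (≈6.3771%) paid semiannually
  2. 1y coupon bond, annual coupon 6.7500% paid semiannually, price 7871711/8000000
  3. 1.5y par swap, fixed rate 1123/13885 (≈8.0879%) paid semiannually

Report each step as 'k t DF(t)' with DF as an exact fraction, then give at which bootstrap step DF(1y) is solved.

1 1/2 9691/10000
2 1 4601/5000
3 3/2 8877/10000
DF(1y) is solved at step 2

step 1 [0.5y] swap r/2=309/9691: DF=(1 − 309/9691·(0))/(1+309/9691) = 9691/10000 ≈ 0.969100
step 2 [1y] bond c/2=27/800: DF=(7871711/8000000 − 27/800·(0.969100))/(1+27/800) = 4601/5000 ≈ 0.920200
step 3 [1.5y] swap r/2=1123/27770: DF=(1 − 1123/27770·(0.969100+0.920200))/(1+1123/27770) = 8877/10000 ≈ 0.887700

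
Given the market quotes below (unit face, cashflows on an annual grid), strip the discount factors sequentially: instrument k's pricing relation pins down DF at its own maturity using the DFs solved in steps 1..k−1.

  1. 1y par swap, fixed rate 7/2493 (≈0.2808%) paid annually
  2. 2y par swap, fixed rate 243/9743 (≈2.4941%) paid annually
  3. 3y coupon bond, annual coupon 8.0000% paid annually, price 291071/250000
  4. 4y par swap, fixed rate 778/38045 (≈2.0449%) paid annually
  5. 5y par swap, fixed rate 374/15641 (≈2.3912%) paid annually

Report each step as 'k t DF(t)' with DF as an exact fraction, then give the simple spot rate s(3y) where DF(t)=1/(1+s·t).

1 1 2493/2500
2 2 4757/5000
3 3 9337/10000
4 4 4611/5000
5 5 4439/5000
s(3y) = (1/(9337/10000) − 1)/(3) = 221/9337 ≈ 2.3669%

step 1 [1y] swap r/1=7/2493: DF=(1 − 7/2493·(0))/(1+7/2493) = 2493/2500 ≈ 0.997200
step 2 [2y] swap r/1=243/9743: DF=(1 − 243/9743·(0.997200))/(1+243/9743) = 4757/5000 ≈ 0.951400
step 3 [3y] bond c/1=2/25: DF=(291071/250000 − 2/25·(0.997200+0.951400))/(1+2/25) = 9337/10000 ≈ 0.933700
step 4 [4y] swap r/1=778/38045: DF=(1 − 778/38045·(0.997200+0.951400+0.933700))/(1+778/38045) = 4611/5000 ≈ 0.922200
step 5 [5y] swap r/1=374/15641: DF=(1 − 374/15641·(0.997200+0.951400+0.933700+0.922200))/(1+374/15641) = 4439/5000 ≈ 0.887800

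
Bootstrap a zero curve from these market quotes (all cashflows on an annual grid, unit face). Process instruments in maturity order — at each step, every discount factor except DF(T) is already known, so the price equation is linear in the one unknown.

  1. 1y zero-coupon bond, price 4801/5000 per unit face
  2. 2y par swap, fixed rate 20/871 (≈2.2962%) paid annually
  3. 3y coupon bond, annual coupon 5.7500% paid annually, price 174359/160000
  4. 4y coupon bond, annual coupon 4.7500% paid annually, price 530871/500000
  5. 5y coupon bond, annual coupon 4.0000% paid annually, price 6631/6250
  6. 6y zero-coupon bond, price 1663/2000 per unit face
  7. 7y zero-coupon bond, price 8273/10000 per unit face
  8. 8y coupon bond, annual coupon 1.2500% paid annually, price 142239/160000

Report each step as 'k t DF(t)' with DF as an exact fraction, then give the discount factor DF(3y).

1 1 4801/5000
2 2 239/250
3 3 9263/10000
4 4 8847/10000
5 5 548/625
6 6 1663/2000
7 7 8273/10000
8 8 8007/10000
DF(3y) = 9263/10000 ≈ 0.926300

step 1 [1y] zero: DF = P = 4801/5000 ≈ 0.960200
step 2 [2y] swap r/1=20/871: DF=(1 − 20/871·(0.960200))/(1+20/871) = 239/250 ≈ 0.956000
step 3 [3y] bond c/1=23/400: DF=(174359/160000 − 23/400·(0.960200+0.956000))/(1+23/400) = 9263/10000 ≈ 0.926300
step 4 [4y] bond c/1=19/400: DF=(530871/500000 − 19/400·(0.960200+0.956000+0.926300))/(1+19/400) = 8847/10000 ≈ 0.884700
step 5 [5y] bond c/1=1/25: DF=(6631/6250 − 1/25·(0.960200+0.956000+0.926300+0.884700))/(1+1/25) = 548/625 ≈ 0.876800
step 6 [6y] zero: DF = P = 1663/2000 ≈ 0.831500
step 7 [7y] zero: DF = P = 8273/10000 ≈ 0.827300
step 8 [8y] bond c/1=1/80: DF=(142239/160000 − 1/80·(0.960200+0.956000+0.926300+0.884700+0.876800+0.831500+0.827300))/(1+1/80) = 8007/10000 ≈ 0.800700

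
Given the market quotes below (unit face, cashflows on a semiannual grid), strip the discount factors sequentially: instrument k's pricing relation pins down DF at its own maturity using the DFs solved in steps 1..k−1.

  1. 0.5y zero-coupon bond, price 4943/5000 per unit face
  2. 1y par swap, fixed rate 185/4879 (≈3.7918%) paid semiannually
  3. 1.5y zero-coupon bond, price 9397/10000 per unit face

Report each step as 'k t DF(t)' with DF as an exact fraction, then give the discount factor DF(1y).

step 1 [0.5y] zero: DF = P = 4943/5000 ≈ 0.988600
step 2 [1y] swap r/2=185/9758: DF=(1 − 185/9758·(0.988600))/(1+185/9758) = 963/1000 ≈ 0.963000
step 3 [1.5y] zero: DF = P = 9397/10000 ≈ 0.939700

1 1/2 4943/5000
2 1 963/1000
3 3/2 9397/10000
DF(1y) = 963/1000 ≈ 0.963000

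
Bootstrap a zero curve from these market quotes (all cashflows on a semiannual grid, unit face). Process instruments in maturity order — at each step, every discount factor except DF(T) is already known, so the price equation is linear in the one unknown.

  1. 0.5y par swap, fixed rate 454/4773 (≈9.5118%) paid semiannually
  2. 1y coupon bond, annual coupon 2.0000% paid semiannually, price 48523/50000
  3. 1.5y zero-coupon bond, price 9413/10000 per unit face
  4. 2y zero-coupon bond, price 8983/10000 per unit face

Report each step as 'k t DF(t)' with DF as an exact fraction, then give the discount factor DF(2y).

1 1/2 4773/5000
2 1 4757/5000
3 3/2 9413/10000
4 2 8983/10000
DF(2y) = 8983/10000 ≈ 0.898300

step 1 [0.5y] swap r/2=227/4773: DF=(1 − 227/4773·(0))/(1+227/4773) = 4773/5000 ≈ 0.954600
step 2 [1y] bond c/2=1/100: DF=(48523/50000 − 1/100·(0.954600))/(1+1/100) = 4757/5000 ≈ 0.951400
step 3 [1.5y] zero: DF = P = 9413/10000 ≈ 0.941300
step 4 [2y] zero: DF = P = 8983/10000 ≈ 0.898300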